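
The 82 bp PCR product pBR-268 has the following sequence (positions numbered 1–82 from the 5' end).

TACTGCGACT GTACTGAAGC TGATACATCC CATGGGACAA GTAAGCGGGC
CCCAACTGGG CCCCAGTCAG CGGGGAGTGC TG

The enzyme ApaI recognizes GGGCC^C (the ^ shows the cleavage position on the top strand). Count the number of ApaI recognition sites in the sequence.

GGGCCC occurs starting at positions 47, 58.
ApaI cuts at 2 sites.

2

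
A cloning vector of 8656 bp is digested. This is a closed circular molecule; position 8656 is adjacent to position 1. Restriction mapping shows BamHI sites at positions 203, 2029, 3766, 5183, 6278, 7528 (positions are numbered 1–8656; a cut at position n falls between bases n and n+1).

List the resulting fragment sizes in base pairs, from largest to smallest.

1826, 1737, 1417, 1331, 1250, 1095 bp

Circular molecule, 6 cuts → 6 fragments:
  2029 − 203 = 1826 bp
  3766 − 2029 = 1737 bp
  5183 − 3766 = 1417 bp
  6278 − 5183 = 1095 bp
  7528 − 6278 = 1250 bp
  wrap: 8656 − 7528 + 203 = 1331 bp
Sorted largest to smallest: 1826, 1737, 1417, 1331, 1250, 1095 bp.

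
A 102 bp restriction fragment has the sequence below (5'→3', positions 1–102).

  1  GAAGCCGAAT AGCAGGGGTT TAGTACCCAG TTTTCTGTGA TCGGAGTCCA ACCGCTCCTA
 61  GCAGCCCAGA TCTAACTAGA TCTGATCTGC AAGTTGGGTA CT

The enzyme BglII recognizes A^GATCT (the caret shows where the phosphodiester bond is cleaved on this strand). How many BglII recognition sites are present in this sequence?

2

AGATCT occurs starting at positions 68, 78.
BglII cuts at 2 sites.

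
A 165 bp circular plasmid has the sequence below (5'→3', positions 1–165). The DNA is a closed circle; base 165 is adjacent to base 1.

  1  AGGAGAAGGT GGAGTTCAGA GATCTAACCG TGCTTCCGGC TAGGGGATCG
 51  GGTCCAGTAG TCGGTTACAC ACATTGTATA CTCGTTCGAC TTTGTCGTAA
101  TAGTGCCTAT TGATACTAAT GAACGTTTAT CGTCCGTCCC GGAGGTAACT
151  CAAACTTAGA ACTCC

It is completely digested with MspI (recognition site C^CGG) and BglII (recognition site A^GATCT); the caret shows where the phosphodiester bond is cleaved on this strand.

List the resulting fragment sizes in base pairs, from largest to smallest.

103, 46, 16 bp

MspI sites (CCGG) start at positions 36, 139.
MspI cuts after the first base of each site, so after positions 36, 139.
The BglII site (AGATCT) starts at position 20.
BglII cuts after the first base of each site, so after position 20.
Combined cut positions: 20, 36, 139.
Circular molecule, 3 cuts → 3 fragments:
  21–36 → 16 bp
  37–139 → 103 bp
  140–165 then 1–20 → 26 + 20 = 46 bp
Sorted largest to smallest: 103, 46, 16 bp.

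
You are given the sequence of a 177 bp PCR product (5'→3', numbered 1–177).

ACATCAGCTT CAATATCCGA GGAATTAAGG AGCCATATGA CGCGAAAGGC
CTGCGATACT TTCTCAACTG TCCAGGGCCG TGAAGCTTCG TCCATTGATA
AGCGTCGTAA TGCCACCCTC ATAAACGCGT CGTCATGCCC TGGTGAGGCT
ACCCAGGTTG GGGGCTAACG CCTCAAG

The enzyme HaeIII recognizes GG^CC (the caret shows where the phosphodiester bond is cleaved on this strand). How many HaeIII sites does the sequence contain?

GGCC occurs starting at positions 48, 76.
HaeIII cuts at 2 sites.

2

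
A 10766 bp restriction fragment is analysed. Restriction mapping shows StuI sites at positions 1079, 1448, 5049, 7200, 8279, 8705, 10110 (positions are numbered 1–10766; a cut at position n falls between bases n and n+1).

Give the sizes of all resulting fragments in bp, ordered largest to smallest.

3601, 2151, 1405, 1079, 1079, 656, 426, 369 bp

Linear molecule, 7 cuts → 8 fragments:
  1079 − 0 = 1079 bp
  1448 − 1079 = 369 bp
  5049 − 1448 = 3601 bp
  7200 − 5049 = 2151 bp
  8279 − 7200 = 1079 bp
  8705 − 8279 = 426 bp
  10110 − 8705 = 1405 bp
  10766 − 10110 = 656 bp
Sorted largest to smallest: 3601, 2151, 1405, 1079, 1079, 656, 426, 369 bp.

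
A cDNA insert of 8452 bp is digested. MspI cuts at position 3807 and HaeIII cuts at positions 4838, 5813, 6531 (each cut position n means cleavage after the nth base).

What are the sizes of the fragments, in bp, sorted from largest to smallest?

Combined cut positions (sorted): 3807, 4838, 5813, 6531.
Linear molecule, 4 cuts → 5 fragments:
  3807 − 0 = 3807 bp
  4838 − 3807 = 1031 bp
  5813 − 4838 = 975 bp
  6531 − 5813 = 718 bp
  8452 − 6531 = 1921 bp
Sorted largest to smallest: 3807, 1921, 1031, 975, 718 bp.

3807, 1921, 1031, 975, 718 bp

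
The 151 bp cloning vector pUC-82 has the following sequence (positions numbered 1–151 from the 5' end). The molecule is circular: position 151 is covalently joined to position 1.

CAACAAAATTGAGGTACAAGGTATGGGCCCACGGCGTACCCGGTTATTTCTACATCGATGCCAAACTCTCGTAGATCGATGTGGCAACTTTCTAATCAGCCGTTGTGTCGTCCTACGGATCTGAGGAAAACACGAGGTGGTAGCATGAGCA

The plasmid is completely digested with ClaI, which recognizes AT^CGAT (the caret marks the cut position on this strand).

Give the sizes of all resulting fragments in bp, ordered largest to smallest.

ClaI sites (ATCGAT) start at positions 54, 75.
ClaI cuts after base 2 of each site, so after positions 55, 76.
Circular molecule, 2 cuts → 2 fragments:
  56–76 → 21 bp
  77–151 then 1–55 → 75 + 55 = 130 bp
Sorted largest to smallest: 130, 21 bp.

130, 21 bp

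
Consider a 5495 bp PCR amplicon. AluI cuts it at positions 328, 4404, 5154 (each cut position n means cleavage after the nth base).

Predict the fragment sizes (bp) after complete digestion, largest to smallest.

Linear molecule, 3 cuts → 4 fragments:
  328 − 0 = 328 bp
  4404 − 328 = 4076 bp
  5154 − 4404 = 750 bp
  5495 − 5154 = 341 bp
Sorted largest to smallest: 4076, 750, 341, 328 bp.

4076, 750, 341, 328 bp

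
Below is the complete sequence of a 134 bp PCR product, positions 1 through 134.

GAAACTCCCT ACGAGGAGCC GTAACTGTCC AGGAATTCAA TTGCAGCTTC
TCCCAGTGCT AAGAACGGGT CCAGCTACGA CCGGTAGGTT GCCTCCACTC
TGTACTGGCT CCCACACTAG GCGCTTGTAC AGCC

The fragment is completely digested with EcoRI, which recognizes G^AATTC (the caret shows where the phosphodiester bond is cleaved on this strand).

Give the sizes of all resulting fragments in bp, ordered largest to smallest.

The EcoRI site (GAATTC) starts at position 33.
EcoRI cuts after the first base of each site, so after position 33.
Linear molecule, 1 cut → 2 fragments:
  1–33 → 33 bp
  34–134 → 101 bp
Sorted largest to smallest: 101, 33 bp.

101, 33 bp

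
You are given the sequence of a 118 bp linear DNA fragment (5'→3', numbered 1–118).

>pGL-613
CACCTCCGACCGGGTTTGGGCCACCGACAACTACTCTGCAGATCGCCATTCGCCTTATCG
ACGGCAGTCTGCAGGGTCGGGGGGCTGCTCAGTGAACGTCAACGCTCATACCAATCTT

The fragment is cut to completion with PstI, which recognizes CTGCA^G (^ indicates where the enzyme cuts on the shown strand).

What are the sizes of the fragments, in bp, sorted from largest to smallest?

45, 40, 33 bp

PstI sites (CTGCAG) start at positions 36, 69.
PstI cuts after base 5 of each site (before the last base), so after positions 40, 73.
Linear molecule, 2 cuts → 3 fragments:
  1–40 → 40 bp
  41–73 → 33 bp
  74–118 → 45 bp
Sorted largest to smallest: 45, 40, 33 bp.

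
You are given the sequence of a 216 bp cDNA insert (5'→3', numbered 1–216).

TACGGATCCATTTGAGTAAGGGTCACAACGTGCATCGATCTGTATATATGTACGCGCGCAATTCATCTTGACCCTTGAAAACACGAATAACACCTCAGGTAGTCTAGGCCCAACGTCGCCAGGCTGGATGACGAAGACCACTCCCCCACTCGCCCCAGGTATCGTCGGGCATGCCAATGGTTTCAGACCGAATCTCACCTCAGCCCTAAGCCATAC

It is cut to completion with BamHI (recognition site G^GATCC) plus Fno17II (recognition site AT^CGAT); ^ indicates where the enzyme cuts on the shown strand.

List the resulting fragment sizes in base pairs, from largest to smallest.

181, 31, 4 bp

The BamHI site (GGATCC) starts at position 4.
BamHI cuts after the first base of each site, so after position 4.
The Fno17II site (ATCGAT) starts at position 34.
Fno17II cuts after base 2 of each site, so after position 35.
Combined cut positions: 4, 35.
Linear molecule, 2 cuts → 3 fragments:
  1–4 → 4 bp
  5–35 → 31 bp
  36–216 → 181 bp
Sorted largest to smallest: 181, 31, 4 bp.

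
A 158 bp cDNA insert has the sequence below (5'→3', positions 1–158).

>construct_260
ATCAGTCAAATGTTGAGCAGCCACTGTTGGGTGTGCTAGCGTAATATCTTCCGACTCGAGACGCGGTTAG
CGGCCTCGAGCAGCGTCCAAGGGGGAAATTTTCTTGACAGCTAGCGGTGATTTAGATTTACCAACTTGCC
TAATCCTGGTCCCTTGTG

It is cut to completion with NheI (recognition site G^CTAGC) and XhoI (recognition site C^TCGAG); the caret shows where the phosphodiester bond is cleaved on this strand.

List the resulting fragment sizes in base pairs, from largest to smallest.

NheI sites (GCTAGC) start at positions 35, 110.
NheI cuts after the first base of each site, so after positions 35, 110.
XhoI sites (CTCGAG) start at positions 55, 75.
XhoI cuts after the first base of each site, so after positions 55, 75.
Combined cut positions: 35, 55, 75, 110.
Linear molecule, 4 cuts → 5 fragments:
  1–35 → 35 bp
  36–55 → 20 bp
  56–75 → 20 bp
  76–110 → 35 bp
  111–158 → 48 bp
Sorted largest to smallest: 48, 35, 35, 20, 20 bp.

48, 35, 35, 20, 20 bp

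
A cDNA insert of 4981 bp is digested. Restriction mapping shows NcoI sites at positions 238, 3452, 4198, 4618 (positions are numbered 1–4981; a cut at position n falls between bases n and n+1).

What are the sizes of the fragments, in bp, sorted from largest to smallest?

3214, 746, 420, 363, 238 bp

Linear molecule, 4 cuts → 5 fragments:
  238 − 0 = 238 bp
  3452 − 238 = 3214 bp
  4198 − 3452 = 746 bp
  4618 − 4198 = 420 bp
  4981 − 4618 = 363 bp
Sorted largest to smallest: 3214, 746, 420, 363, 238 bp.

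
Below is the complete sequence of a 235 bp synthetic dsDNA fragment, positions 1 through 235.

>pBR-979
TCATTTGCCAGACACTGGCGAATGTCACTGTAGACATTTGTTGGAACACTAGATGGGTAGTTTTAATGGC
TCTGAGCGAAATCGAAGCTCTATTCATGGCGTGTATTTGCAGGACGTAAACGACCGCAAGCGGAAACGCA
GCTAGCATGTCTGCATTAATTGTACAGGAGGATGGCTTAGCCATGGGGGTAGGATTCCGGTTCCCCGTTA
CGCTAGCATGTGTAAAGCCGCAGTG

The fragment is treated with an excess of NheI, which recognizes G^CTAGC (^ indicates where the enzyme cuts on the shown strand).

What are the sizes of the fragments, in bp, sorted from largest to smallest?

NheI sites (GCTAGC) start at positions 141, 212.
NheI cuts after the first base of each site, so after positions 141, 212.
Linear molecule, 2 cuts → 3 fragments:
  1–141 → 141 bp
  142–212 → 71 bp
  213–235 → 23 bp
Sorted largest to smallest: 141, 71, 23 bp.

141, 71, 23 bp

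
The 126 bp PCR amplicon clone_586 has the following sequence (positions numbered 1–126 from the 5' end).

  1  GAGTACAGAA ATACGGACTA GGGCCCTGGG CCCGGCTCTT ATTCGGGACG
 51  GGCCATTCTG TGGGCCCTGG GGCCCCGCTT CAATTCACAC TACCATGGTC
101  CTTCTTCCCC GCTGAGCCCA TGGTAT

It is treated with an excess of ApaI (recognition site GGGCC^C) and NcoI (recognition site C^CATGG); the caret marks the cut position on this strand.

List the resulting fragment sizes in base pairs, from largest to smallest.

ApaI sites (GGGCCC) start at positions 21, 28, 62, 70.
ApaI cuts after base 5 of each site (before the last base), so after positions 25, 32, 66, 74.
NcoI sites (CCATGG) start at positions 93, 118.
NcoI cuts after the first base of each site, so after positions 93, 118.
Combined cut positions: 25, 32, 66, 74, 93, 118.
Linear molecule, 6 cuts → 7 fragments:
  1–25 → 25 bp
  26–32 → 7 bp
  33–66 → 34 bp
  67–74 → 8 bp
  75–93 → 19 bp
  94–118 → 25 bp
  119–126 → 8 bp
Sorted largest to smallest: 34, 25, 25, 19, 8, 8, 7 bp.

34, 25, 25, 19, 8, 8, 7 bp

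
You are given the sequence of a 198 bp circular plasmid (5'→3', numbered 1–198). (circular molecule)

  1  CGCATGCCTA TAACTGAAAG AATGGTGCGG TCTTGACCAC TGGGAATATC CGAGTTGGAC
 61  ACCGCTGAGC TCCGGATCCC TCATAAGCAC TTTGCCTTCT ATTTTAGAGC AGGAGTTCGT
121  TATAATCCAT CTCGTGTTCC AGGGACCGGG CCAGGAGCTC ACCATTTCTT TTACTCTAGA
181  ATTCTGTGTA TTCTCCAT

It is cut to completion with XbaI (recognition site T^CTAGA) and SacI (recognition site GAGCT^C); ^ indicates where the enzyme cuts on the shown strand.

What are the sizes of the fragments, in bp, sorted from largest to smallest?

The XbaI site (TCTAGA) starts at position 175.
XbaI cuts after the first base of each site, so after position 175.
SacI sites (GAGCTC) start at positions 67, 155.
SacI cuts after base 5 of each site (before the last base), so after positions 71, 159.
Combined cut positions: 71, 159, 175.
Circular molecule, 3 cuts → 3 fragments:
  72–159 → 88 bp
  160–175 → 16 bp
  176–198 then 1–71 → 23 + 71 = 94 bp
Sorted largest to smallest: 94, 88, 16 bp.

94, 88, 16 bp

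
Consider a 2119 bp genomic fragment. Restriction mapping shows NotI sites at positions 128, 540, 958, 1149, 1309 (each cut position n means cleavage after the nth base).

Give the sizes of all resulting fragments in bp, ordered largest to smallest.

Linear molecule, 5 cuts → 6 fragments:
  128 − 0 = 128 bp
  540 − 128 = 412 bp
  958 − 540 = 418 bp
  1149 − 958 = 191 bp
  1309 − 1149 = 160 bp
  2119 − 1309 = 810 bp
Sorted largest to smallest: 810, 418, 412, 191, 160, 128 bp.

810, 418, 412, 191, 160, 128 bp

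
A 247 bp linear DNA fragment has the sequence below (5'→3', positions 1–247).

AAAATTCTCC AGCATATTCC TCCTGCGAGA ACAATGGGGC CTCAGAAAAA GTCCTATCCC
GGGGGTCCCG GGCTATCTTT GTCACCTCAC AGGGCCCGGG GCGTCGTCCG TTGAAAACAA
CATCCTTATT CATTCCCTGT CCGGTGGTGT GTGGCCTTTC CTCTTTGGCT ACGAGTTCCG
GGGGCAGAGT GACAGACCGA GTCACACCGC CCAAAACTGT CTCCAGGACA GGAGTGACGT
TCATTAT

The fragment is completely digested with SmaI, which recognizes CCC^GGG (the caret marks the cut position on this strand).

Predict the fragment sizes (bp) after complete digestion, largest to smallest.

150, 60, 28, 9 bp

SmaI sites (CCCGGG) start at positions 58, 67, 95.
SmaI cuts after base 3 of each site, so after positions 60, 69, 97.
Linear molecule, 3 cuts → 4 fragments:
  1–60 → 60 bp
  61–69 → 9 bp
  70–97 → 28 bp
  98–247 → 150 bp
Sorted largest to smallest: 150, 60, 28, 9 bp.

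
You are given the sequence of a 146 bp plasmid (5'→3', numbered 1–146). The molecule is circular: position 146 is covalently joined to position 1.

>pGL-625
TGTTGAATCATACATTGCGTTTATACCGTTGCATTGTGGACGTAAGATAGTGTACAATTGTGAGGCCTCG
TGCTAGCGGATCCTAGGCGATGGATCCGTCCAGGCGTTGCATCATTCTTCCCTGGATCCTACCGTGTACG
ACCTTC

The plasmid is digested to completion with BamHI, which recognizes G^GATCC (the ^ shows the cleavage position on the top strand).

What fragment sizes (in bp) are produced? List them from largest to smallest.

100, 32, 14 bp

BamHI sites (GGATCC) start at positions 78, 92, 124.
BamHI cuts after the first base of each site, so after positions 78, 92, 124.
Circular molecule, 3 cuts → 3 fragments:
  79–92 → 14 bp
  93–124 → 32 bp
  125–146 then 1–78 → 22 + 78 = 100 bp
Sorted largest to smallest: 100, 32, 14 bp.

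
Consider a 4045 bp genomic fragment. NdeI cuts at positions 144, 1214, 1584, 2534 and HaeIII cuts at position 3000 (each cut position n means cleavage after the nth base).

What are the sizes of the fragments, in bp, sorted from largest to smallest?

Combined cut positions (sorted): 144, 1214, 1584, 2534, 3000.
Linear molecule, 5 cuts → 6 fragments:
  144 − 0 = 144 bp
  1214 − 144 = 1070 bp
  1584 − 1214 = 370 bp
  2534 − 1584 = 950 bp
  3000 − 2534 = 466 bp
  4045 − 3000 = 1045 bp
Sorted largest to smallest: 1070, 1045, 950, 466, 370, 144 bp.

1070, 1045, 950, 466, 370, 144 bp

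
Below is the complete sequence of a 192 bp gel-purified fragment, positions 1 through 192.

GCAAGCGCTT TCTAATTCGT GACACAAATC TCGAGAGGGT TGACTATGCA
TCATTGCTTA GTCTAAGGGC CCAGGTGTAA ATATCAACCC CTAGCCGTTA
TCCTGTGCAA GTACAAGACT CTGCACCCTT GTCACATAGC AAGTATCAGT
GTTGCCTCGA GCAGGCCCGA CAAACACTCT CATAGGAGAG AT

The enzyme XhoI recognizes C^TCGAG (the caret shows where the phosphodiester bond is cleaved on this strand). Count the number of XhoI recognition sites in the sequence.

2

CTCGAG occurs starting at positions 30, 156.
XhoI cuts at 2 sites.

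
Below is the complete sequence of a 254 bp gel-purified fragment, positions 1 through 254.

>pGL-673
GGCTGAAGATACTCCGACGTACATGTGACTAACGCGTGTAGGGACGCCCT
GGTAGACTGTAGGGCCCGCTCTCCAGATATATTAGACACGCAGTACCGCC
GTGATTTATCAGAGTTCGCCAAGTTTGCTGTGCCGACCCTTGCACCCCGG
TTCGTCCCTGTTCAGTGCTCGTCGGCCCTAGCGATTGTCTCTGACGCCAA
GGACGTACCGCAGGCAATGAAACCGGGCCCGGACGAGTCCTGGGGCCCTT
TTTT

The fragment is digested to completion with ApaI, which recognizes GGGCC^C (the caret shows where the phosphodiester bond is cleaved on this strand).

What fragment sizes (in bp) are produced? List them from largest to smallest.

163, 66, 18, 7 bp

ApaI sites (GGGCCC) start at positions 62, 225, 243.
ApaI cuts after base 5 of each site (before the last base), so after positions 66, 229, 247.
Linear molecule, 3 cuts → 4 fragments:
  1–66 → 66 bp
  67–229 → 163 bp
  230–247 → 18 bp
  248–254 → 7 bp
Sorted largest to smallest: 163, 66, 18, 7 bp.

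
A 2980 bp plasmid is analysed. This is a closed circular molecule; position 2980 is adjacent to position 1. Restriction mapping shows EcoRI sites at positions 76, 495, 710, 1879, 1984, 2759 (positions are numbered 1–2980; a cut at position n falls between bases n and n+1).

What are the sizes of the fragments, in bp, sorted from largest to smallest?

1169, 775, 419, 297, 215, 105 bp

Circular molecule, 6 cuts → 6 fragments:
  495 − 76 = 419 bp
  710 − 495 = 215 bp
  1879 − 710 = 1169 bp
  1984 − 1879 = 105 bp
  2759 − 1984 = 775 bp
  wrap: 2980 − 2759 + 76 = 297 bp
Sorted largest to smallest: 1169, 775, 419, 297, 215, 105 bp.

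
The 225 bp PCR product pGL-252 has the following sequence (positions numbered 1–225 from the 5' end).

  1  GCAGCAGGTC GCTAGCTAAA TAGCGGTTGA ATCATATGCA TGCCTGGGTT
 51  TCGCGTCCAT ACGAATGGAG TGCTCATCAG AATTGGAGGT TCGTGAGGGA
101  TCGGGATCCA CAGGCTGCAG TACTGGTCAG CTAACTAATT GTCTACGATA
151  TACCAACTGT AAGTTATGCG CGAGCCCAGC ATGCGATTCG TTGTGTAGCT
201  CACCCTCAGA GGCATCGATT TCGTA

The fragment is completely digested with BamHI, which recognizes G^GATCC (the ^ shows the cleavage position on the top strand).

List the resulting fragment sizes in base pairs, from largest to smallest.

121, 104 bp

The BamHI site (GGATCC) starts at position 104.
BamHI cuts after the first base of each site, so after position 104.
Linear molecule, 1 cut → 2 fragments:
  1–104 → 104 bp
  105–225 → 121 bp
Sorted largest to smallest: 121, 104 bp.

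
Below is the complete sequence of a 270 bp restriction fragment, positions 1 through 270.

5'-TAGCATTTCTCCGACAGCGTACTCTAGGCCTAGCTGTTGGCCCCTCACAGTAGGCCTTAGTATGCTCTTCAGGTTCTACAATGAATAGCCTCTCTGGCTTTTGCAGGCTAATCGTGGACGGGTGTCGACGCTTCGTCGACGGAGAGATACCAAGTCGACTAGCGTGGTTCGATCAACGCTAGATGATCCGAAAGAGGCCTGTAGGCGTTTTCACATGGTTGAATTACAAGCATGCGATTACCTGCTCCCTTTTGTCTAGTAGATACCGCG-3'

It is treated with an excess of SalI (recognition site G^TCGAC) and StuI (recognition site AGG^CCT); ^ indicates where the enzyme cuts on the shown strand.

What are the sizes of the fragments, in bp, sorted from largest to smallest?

SalI sites (GTCGAC) start at positions 124, 135, 154.
SalI cuts after the first base of each site, so after positions 124, 135, 154.
StuI sites (AGGCCT) start at positions 26, 52, 195.
StuI cuts after base 3 of each site, so after positions 28, 54, 197.
Combined cut positions: 28, 54, 124, 135, 154, 197.
Linear molecule, 6 cuts → 7 fragments:
  1–28 → 28 bp
  29–54 → 26 bp
  55–124 → 70 bp
  125–135 → 11 bp
  136–154 → 19 bp
  155–197 → 43 bp
  198–270 → 73 bp
Sorted largest to smallest: 73, 70, 43, 28, 26, 19, 11 bp.

73, 70, 43, 28, 26, 19, 11 bp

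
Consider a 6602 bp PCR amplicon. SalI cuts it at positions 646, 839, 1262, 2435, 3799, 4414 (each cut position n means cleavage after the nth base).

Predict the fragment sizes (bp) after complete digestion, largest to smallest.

2188, 1364, 1173, 646, 615, 423, 193 bp

Linear molecule, 6 cuts → 7 fragments:
  646 − 0 = 646 bp
  839 − 646 = 193 bp
  1262 − 839 = 423 bp
  2435 − 1262 = 1173 bp
  3799 − 2435 = 1364 bp
  4414 − 3799 = 615 bp
  6602 − 4414 = 2188 bp
Sorted largest to smallest: 2188, 1364, 1173, 646, 615, 423, 193 bp.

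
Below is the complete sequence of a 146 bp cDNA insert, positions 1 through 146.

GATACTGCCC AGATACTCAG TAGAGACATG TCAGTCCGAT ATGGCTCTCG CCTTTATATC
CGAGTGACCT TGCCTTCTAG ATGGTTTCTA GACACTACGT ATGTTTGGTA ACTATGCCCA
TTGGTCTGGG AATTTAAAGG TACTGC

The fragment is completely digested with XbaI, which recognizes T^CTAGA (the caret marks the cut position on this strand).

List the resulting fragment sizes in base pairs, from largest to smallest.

XbaI sites (TCTAGA) start at positions 76, 87.
XbaI cuts after the first base of each site, so after positions 76, 87.
Linear molecule, 2 cuts → 3 fragments:
  1–76 → 76 bp
  77–87 → 11 bp
  88–146 → 59 bp
Sorted largest to smallest: 76, 59, 11 bp.

76, 59, 11 bp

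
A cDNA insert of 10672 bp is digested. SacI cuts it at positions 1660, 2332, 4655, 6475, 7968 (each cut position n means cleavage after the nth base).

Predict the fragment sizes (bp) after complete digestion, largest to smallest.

Linear molecule, 5 cuts → 6 fragments:
  1660 − 0 = 1660 bp
  2332 − 1660 = 672 bp
  4655 − 2332 = 2323 bp
  6475 − 4655 = 1820 bp
  7968 − 6475 = 1493 bp
  10672 − 7968 = 2704 bp
Sorted largest to smallest: 2704, 2323, 1820, 1660, 1493, 672 bp.

2704, 2323, 1820, 1660, 1493, 672 bp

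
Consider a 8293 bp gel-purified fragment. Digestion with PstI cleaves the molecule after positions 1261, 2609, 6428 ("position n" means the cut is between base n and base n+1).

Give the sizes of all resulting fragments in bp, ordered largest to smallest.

3819, 1865, 1348, 1261 bp

Linear molecule, 3 cuts → 4 fragments:
  1261 − 0 = 1261 bp
  2609 − 1261 = 1348 bp
  6428 − 2609 = 3819 bp
  8293 − 6428 = 1865 bp
Sorted largest to smallest: 3819, 1865, 1348, 1261 bp.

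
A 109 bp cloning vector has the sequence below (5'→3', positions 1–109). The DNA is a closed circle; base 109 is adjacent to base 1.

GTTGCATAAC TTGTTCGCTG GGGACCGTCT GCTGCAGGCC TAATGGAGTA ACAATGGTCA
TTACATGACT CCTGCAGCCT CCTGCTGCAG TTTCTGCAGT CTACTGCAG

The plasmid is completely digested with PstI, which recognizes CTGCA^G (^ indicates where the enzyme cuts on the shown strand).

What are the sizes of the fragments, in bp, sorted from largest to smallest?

PstI sites (CTGCAG) start at positions 32, 72, 85, 94, 104.
PstI cuts after base 5 of each site (before the last base), so after positions 36, 76, 89, 98, 108.
Circular molecule, 5 cuts → 5 fragments:
  37–76 → 40 bp
  77–89 → 13 bp
  90–98 → 9 bp
  99–108 → 10 bp
  109–109 then 1–36 → 1 + 36 = 37 bp
Sorted largest to smallest: 40, 37, 13, 10, 9 bp.

40, 37, 13, 10, 9 bp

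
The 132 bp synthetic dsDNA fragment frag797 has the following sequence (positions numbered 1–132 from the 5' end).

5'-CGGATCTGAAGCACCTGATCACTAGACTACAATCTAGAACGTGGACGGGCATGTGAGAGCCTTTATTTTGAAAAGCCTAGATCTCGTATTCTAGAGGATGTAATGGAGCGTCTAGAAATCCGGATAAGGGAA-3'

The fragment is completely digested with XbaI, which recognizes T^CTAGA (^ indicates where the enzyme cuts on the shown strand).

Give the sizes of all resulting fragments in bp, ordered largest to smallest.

57, 33, 21, 21 bp

XbaI sites (TCTAGA) start at positions 33, 90, 111.
XbaI cuts after the first base of each site, so after positions 33, 90, 111.
Linear molecule, 3 cuts → 4 fragments:
  1–33 → 33 bp
  34–90 → 57 bp
  91–111 → 21 bp
  112–132 → 21 bp
Sorted largest to smallest: 57, 33, 21, 21 bp.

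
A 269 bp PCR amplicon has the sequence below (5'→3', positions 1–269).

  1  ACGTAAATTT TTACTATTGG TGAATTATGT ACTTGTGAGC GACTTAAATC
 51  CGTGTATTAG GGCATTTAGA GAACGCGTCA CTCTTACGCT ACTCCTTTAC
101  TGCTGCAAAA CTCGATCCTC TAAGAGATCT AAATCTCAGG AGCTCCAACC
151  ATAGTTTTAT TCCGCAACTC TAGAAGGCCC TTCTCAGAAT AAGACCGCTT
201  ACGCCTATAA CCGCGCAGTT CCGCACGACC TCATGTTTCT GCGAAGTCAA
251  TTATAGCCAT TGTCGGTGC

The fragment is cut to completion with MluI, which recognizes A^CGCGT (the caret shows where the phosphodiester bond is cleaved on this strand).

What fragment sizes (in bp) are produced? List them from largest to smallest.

196, 73 bp

The MluI site (ACGCGT) starts at position 73.
MluI cuts after the first base of each site, so after position 73.
Linear molecule, 1 cut → 2 fragments:
  1–73 → 73 bp
  74–269 → 196 bp
Sorted largest to smallest: 196, 73 bp.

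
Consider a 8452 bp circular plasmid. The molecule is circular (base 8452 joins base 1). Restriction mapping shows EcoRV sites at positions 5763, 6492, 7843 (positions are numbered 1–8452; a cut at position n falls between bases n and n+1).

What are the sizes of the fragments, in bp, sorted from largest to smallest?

6372, 1351, 729 bp

Circular molecule, 3 cuts → 3 fragments:
  6492 − 5763 = 729 bp
  7843 − 6492 = 1351 bp
  wrap: 8452 − 7843 + 5763 = 6372 bp
Sorted largest to smallest: 6372, 1351, 729 bp.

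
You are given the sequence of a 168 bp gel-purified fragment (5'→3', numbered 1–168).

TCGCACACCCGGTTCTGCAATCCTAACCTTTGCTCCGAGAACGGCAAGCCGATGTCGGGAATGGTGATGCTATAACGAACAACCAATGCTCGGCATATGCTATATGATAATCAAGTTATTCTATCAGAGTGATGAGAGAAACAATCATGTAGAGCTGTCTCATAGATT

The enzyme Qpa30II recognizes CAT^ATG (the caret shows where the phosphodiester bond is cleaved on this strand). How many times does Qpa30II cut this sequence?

CATATG occurs starting at position 94.
Qpa30II cuts at 1 site.

1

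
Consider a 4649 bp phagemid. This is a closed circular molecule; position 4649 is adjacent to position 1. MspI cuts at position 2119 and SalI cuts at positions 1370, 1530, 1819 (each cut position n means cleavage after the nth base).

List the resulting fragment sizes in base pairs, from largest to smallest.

3900, 300, 289, 160 bp

Combined cut positions (sorted): 1370, 1530, 1819, 2119.
Circular molecule, 4 cuts → 4 fragments:
  1530 − 1370 = 160 bp
  1819 − 1530 = 289 bp
  2119 − 1819 = 300 bp
  wrap: 4649 − 2119 + 1370 = 3900 bp
Sorted largest to smallest: 3900, 300, 289, 160 bp.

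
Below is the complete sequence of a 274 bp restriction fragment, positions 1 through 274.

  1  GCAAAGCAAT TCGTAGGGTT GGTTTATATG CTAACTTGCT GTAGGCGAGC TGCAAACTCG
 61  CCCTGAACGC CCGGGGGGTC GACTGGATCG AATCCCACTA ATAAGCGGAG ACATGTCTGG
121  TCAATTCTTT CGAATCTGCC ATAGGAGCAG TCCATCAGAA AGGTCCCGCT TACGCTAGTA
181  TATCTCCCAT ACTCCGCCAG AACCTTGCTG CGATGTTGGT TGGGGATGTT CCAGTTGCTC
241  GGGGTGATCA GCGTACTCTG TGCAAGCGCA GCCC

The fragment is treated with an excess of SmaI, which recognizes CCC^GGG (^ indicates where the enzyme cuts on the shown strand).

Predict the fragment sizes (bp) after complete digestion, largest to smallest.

The SmaI site (CCCGGG) starts at position 70.
SmaI cuts after base 3 of each site, so after position 72.
Linear molecule, 1 cut → 2 fragments:
  1–72 → 72 bp
  73–274 → 202 bp
Sorted largest to smallest: 202, 72 bp.

202, 72 bp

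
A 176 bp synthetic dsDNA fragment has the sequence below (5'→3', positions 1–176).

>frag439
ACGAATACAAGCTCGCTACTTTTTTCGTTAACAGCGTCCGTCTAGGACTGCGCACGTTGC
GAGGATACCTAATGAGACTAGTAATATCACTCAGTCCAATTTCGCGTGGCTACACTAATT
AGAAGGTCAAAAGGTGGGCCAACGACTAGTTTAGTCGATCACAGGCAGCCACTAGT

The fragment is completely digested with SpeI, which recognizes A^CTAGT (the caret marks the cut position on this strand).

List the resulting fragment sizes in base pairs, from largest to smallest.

77, 68, 26, 5 bp

SpeI sites (ACTAGT) start at positions 77, 145, 171.
SpeI cuts after the first base of each site, so after positions 77, 145, 171.
Linear molecule, 3 cuts → 4 fragments:
  1–77 → 77 bp
  78–145 → 68 bp
  146–171 → 26 bp
  172–176 → 5 bp
Sorted largest to smallest: 77, 68, 26, 5 bp.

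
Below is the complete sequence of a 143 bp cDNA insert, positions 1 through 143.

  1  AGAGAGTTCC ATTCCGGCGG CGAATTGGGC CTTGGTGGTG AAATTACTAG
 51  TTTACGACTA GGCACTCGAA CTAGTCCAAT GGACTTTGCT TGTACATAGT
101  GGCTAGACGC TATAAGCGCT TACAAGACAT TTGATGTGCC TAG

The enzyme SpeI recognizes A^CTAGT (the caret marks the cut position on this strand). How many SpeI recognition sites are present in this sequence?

2

ACTAGT occurs starting at positions 46, 70.
SpeI cuts at 2 sites.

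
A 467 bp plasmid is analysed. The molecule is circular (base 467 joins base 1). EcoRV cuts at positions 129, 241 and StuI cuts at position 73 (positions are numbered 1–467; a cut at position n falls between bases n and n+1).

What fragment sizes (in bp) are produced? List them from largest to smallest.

Combined cut positions (sorted): 73, 129, 241.
Circular molecule, 3 cuts → 3 fragments:
  129 − 73 = 56 bp
  241 − 129 = 112 bp
  wrap: 467 − 241 + 73 = 299 bp
Sorted largest to smallest: 299, 112, 56 bp.

299, 112, 56 bp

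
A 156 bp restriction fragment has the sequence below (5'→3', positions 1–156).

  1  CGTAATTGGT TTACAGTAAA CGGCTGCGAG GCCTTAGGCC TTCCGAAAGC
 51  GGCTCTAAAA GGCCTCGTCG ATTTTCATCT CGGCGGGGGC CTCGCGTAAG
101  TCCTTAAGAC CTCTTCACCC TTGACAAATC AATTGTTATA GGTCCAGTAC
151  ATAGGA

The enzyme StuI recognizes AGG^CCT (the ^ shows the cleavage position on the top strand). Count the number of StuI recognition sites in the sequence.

AGGCCT occurs starting at positions 29, 36, 60.
StuI cuts at 3 sites.

3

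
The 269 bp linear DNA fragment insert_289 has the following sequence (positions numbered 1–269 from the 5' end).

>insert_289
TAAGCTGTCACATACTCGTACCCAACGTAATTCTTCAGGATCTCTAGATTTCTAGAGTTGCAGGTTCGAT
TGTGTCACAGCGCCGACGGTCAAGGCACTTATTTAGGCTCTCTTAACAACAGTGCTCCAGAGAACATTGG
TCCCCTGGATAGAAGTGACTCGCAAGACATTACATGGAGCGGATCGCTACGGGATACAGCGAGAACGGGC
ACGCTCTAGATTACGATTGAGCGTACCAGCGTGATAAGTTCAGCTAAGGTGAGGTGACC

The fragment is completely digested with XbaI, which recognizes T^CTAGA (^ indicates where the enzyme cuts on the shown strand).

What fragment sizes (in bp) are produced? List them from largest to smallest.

164, 54, 43, 8 bp

XbaI sites (TCTAGA) start at positions 43, 51, 215.
XbaI cuts after the first base of each site, so after positions 43, 51, 215.
Linear molecule, 3 cuts → 4 fragments:
  1–43 → 43 bp
  44–51 → 8 bp
  52–215 → 164 bp
  216–269 → 54 bp
Sorted largest to smallest: 164, 54, 43, 8 bp.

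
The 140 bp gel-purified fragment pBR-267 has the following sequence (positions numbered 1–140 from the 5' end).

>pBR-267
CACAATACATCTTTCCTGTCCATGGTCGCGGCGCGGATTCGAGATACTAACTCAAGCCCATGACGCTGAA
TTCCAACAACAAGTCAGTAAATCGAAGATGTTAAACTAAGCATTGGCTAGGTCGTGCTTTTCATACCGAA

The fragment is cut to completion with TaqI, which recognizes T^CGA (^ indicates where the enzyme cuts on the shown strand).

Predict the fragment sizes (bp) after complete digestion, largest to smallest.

53, 48, 39 bp

TaqI sites (TCGA) start at positions 39, 92.
TaqI cuts after the first base of each site, so after positions 39, 92.
Linear molecule, 2 cuts → 3 fragments:
  1–39 → 39 bp
  40–92 → 53 bp
  93–140 → 48 bp
Sorted largest to smallest: 53, 48, 39 bp.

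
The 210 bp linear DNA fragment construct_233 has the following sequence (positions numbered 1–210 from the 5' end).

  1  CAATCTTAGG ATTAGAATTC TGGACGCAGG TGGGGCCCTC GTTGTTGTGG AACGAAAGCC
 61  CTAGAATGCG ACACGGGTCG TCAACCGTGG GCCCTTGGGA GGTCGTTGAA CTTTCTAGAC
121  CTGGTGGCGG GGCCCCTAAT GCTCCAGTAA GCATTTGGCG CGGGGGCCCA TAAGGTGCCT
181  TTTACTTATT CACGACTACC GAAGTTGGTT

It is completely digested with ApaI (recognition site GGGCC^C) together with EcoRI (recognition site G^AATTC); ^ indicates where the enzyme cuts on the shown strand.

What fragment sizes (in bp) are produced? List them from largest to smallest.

56, 42, 41, 34, 22, 15 bp

ApaI sites (GGGCCC) start at positions 33, 89, 130, 164.
ApaI cuts after base 5 of each site (before the last base), so after positions 37, 93, 134, 168.
The EcoRI site (GAATTC) starts at position 15.
EcoRI cuts after the first base of each site, so after position 15.
Combined cut positions: 15, 37, 93, 134, 168.
Linear molecule, 5 cuts → 6 fragments:
  1–15 → 15 bp
  16–37 → 22 bp
  38–93 → 56 bp
  94–134 → 41 bp
  135–168 → 34 bp
  169–210 → 42 bp
Sorted largest to smallest: 56, 42, 41, 34, 22, 15 bp.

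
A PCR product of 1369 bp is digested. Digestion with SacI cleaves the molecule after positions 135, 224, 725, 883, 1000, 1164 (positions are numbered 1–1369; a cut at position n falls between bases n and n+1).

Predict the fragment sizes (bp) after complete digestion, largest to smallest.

501, 205, 164, 158, 135, 117, 89 bp

Linear molecule, 6 cuts → 7 fragments:
  135 − 0 = 135 bp
  224 − 135 = 89 bp
  725 − 224 = 501 bp
  883 − 725 = 158 bp
  1000 − 883 = 117 bp
  1164 − 1000 = 164 bp
  1369 − 1164 = 205 bp
Sorted largest to smallest: 501, 205, 164, 158, 135, 117, 89 bp.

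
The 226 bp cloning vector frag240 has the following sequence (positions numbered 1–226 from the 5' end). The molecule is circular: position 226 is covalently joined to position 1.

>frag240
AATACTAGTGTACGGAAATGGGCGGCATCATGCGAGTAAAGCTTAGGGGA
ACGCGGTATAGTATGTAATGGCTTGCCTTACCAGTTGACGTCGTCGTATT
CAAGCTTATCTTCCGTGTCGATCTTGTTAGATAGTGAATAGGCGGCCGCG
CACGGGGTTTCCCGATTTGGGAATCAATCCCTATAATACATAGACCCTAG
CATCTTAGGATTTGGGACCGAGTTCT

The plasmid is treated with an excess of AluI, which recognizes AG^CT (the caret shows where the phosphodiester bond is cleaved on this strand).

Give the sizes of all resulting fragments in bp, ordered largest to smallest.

AluI sites (AGCT) start at positions 40, 103.
AluI cuts after base 2 of each site, so after positions 41, 104.
Circular molecule, 2 cuts → 2 fragments:
  42–104 → 63 bp
  105–226 then 1–41 → 122 + 41 = 163 bp
Sorted largest to smallest: 163, 63 bp.

163, 63 bp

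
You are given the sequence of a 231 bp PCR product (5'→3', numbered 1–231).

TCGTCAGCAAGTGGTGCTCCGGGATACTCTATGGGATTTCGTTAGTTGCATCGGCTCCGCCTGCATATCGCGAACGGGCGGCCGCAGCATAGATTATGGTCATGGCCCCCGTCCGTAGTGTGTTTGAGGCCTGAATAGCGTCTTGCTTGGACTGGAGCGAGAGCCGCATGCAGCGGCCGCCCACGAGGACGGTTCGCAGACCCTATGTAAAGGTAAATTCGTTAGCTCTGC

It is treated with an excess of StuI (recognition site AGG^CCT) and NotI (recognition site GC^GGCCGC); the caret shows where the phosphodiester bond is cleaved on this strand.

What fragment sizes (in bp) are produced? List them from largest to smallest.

The StuI site (AGGCCT) starts at position 127.
StuI cuts after base 3 of each site, so after position 129.
NotI sites (GCGGCCGC) start at positions 78, 173.
NotI cuts after base 2 of each site, so after positions 79, 174.
Combined cut positions: 79, 129, 174.
Linear molecule, 3 cuts → 4 fragments:
  1–79 → 79 bp
  80–129 → 50 bp
  130–174 → 45 bp
  175–231 → 57 bp
Sorted largest to smallest: 79, 57, 50, 45 bp.

79, 57, 50, 45 bp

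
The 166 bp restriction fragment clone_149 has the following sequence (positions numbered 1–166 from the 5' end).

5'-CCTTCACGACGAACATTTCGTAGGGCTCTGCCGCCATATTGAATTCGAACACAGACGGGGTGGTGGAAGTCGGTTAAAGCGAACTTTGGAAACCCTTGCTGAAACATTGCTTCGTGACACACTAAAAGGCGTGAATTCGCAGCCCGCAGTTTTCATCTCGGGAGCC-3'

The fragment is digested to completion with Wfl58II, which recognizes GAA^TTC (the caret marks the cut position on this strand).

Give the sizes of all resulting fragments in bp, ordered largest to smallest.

92, 43, 31 bp

Wfl58II sites (GAATTC) start at positions 41, 133.
Wfl58II cuts after base 3 of each site, so after positions 43, 135.
Linear molecule, 2 cuts → 3 fragments:
  1–43 → 43 bp
  44–135 → 92 bp
  136–166 → 31 bp
Sorted largest to smallest: 92, 43, 31 bp.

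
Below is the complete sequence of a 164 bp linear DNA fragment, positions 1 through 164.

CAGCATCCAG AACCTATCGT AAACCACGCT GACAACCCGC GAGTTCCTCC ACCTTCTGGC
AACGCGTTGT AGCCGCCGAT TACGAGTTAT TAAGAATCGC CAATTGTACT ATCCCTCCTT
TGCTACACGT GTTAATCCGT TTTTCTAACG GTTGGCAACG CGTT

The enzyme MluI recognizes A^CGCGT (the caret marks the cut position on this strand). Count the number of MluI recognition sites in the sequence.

ACGCGT occurs starting at positions 62, 158.
MluI cuts at 2 sites.

2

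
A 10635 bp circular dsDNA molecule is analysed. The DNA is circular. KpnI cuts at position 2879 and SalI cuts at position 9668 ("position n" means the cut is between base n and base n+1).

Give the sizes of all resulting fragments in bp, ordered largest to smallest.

6789, 3846 bp

Combined cut positions (sorted): 2879, 9668.
Circular molecule, 2 cuts → 2 fragments:
  9668 − 2879 = 6789 bp
  wrap: 10635 − 9668 + 2879 = 3846 bp
Sorted largest to smallest: 6789, 3846 bp.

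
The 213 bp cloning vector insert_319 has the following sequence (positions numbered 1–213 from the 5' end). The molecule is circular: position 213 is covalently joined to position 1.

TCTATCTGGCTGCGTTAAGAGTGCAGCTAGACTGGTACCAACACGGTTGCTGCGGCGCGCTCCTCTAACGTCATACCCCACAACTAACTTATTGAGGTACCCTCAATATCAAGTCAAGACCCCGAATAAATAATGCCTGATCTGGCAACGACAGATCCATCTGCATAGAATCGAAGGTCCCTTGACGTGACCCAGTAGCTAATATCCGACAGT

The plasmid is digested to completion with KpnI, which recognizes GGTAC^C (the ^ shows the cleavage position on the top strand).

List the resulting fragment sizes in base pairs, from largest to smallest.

KpnI sites (GGTACC) start at positions 34, 96.
KpnI cuts after base 5 of each site (before the last base), so after positions 38, 100.
Circular molecule, 2 cuts → 2 fragments:
  39–100 → 62 bp
  101–213 then 1–38 → 113 + 38 = 151 bp
Sorted largest to smallest: 151, 62 bp.

151, 62 bp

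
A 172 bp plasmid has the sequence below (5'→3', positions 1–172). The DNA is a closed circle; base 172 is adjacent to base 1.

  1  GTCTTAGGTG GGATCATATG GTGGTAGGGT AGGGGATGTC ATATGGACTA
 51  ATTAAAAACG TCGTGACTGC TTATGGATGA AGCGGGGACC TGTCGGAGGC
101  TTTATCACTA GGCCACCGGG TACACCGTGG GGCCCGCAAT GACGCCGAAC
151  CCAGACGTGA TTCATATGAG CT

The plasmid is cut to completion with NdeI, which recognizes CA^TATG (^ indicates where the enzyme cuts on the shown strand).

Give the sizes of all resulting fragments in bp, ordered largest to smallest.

123, 25, 24 bp

NdeI sites (CATATG) start at positions 15, 40, 163.
NdeI cuts after base 2 of each site, so after positions 16, 41, 164.
Circular molecule, 3 cuts → 3 fragments:
  17–41 → 25 bp
  42–164 → 123 bp
  165–172 then 1–16 → 8 + 16 = 24 bp
Sorted largest to smallest: 123, 25, 24 bp.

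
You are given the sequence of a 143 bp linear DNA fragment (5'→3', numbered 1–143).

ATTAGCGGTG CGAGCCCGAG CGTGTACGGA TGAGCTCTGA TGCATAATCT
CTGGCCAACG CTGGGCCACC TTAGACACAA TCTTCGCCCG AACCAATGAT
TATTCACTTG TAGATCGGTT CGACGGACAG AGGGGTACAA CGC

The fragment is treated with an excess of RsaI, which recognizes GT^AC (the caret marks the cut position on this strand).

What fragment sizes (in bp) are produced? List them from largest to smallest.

111, 25, 7 bp

RsaI sites (GTAC) start at positions 24, 135.
RsaI cuts after base 2 of each site, so after positions 25, 136.
Linear molecule, 2 cuts → 3 fragments:
  1–25 → 25 bp
  26–136 → 111 bp
  137–143 → 7 bp
Sorted largest to smallest: 111, 25, 7 bp.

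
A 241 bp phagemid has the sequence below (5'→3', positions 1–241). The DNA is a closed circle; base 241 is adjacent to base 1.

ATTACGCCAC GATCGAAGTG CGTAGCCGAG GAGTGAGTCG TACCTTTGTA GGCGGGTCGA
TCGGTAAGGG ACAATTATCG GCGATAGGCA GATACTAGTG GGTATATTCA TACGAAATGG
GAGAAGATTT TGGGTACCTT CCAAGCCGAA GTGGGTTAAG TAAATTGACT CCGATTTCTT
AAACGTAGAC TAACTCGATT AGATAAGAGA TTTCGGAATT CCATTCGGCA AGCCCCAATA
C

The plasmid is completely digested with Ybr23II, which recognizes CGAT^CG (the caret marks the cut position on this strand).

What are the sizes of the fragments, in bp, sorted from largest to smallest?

193, 48 bp

Ybr23II sites (CGATCG) start at positions 10, 58.
Ybr23II cuts after base 4 of each site, so after positions 13, 61.
Circular molecule, 2 cuts → 2 fragments:
  14–61 → 48 bp
  62–241 then 1–13 → 180 + 13 = 193 bp
Sorted largest to smallest: 193, 48 bp.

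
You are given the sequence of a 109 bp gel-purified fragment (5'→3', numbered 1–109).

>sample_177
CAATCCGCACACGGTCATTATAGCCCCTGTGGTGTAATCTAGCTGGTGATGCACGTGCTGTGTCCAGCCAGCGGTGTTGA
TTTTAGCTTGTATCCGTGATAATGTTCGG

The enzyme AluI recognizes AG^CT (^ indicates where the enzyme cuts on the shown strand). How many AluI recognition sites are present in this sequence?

2

AGCT occurs starting at positions 41, 85.
AluI cuts at 2 sites.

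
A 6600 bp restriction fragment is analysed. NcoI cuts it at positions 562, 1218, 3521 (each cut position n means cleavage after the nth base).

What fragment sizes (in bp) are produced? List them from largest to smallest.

3079, 2303, 656, 562 bp

Linear molecule, 3 cuts → 4 fragments:
  562 − 0 = 562 bp
  1218 − 562 = 656 bp
  3521 − 1218 = 2303 bp
  6600 − 3521 = 3079 bp
Sorted largest to smallest: 3079, 2303, 656, 562 bp.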